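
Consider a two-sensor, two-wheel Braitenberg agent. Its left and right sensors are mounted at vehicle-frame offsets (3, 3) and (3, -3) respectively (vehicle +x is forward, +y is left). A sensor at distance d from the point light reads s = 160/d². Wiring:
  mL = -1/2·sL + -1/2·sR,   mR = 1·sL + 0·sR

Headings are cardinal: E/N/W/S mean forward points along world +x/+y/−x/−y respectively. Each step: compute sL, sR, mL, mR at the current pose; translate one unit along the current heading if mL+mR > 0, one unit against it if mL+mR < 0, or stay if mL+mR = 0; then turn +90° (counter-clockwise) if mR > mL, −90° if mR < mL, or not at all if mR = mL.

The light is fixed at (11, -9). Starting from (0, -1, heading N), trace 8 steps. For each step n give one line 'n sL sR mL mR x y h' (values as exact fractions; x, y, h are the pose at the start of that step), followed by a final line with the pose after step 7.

0 160/317 32/37 -8032/11729 160/317 0 -1 N
1 40/53 20/37 -1270/1961 40/53 0 -2 W
2 160/97 160/241 -27040/23377 160/97 -1 -2 S
3 80/81 16/9 -112/81 80/81 -1 -3 E
4 160/337 160/181 -41440/60997 160/337 -2 -3 N
5 8/13 1/2 -29/52 8/13 -2 -4 W
6 32/25 160/293 -6688/7325 32/25 -3 -4 S
7 16/17 80/61 -1168/1037 16/17 -3 -5 E
final -4 -5 N

n=0: pose=(0,-1,N); sL=160/317, sR=32/37; mL=-8032/11729, mR=160/317; mL+mR=-2112/11729 → advance -1; mR−mL=13952/11729 → turn +1·90°
n=1: pose=(0,-2,W); sL=40/53, sR=20/37; mL=-1270/1961, mR=40/53; mL+mR=210/1961 → advance +1; mR−mL=2750/1961 → turn +1·90°
n=2: pose=(-1,-2,S); sL=160/97, sR=160/241; mL=-27040/23377, mR=160/97; mL+mR=11520/23377 → advance +1; mR−mL=65600/23377 → turn +1·90°
n=3: pose=(-1,-3,E); sL=80/81, sR=16/9; mL=-112/81, mR=80/81; mL+mR=-32/81 → advance -1; mR−mL=64/27 → turn +1·90°
n=4: pose=(-2,-3,N); sL=160/337, sR=160/181; mL=-41440/60997, mR=160/337; mL+mR=-12480/60997 → advance -1; mR−mL=70400/60997 → turn +1·90°
n=5: pose=(-2,-4,W); sL=8/13, sR=1/2; mL=-29/52, mR=8/13; mL+mR=3/52 → advance +1; mR−mL=61/52 → turn +1·90°
n=6: pose=(-3,-4,S); sL=32/25, sR=160/293; mL=-6688/7325, mR=32/25; mL+mR=2688/7325 → advance +1; mR−mL=16064/7325 → turn +1·90°
n=7: pose=(-3,-5,E); sL=16/17, sR=80/61; mL=-1168/1037, mR=16/17; mL+mR=-192/1037 → advance -1; mR−mL=2144/1037 → turn +1·90°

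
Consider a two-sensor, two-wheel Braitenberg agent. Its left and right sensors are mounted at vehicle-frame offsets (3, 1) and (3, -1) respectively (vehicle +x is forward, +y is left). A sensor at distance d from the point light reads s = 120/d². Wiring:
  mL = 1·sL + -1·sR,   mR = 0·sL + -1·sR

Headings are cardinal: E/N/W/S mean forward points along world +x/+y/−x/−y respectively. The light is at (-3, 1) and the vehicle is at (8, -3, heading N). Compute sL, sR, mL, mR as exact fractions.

left sensor world pos  = (7, 0); dL² = 101
right sensor world pos = (9, 0); dR² = 145
sL = 120/101 = 120/101
sR = 120/145 = 24/29
mL = 1·sL + -1·sR = 1056/2929
mR = 0·sL + -1·sR = -24/29

120/101 24/29 1056/2929 -24/29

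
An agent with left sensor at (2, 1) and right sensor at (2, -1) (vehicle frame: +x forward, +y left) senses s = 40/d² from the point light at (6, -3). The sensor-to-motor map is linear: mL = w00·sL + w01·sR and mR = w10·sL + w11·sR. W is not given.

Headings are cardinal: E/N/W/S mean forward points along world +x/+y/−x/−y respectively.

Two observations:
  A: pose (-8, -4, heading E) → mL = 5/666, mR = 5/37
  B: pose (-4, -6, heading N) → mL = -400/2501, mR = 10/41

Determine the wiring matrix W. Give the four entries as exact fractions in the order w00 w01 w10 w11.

obs A: pose=(-8,-4,E) → sL=5/18, sR=10/37, mL=5/666, mR=5/37
obs B: pose=(-4,-6,N) → sL=20/61, sR=20/41, mL=-400/2501, mR=10/41
sensor matrix S = [[5/18, 10/37], [20/61, 20/41]]; det S = 39050/832833
solve [mL_A; mL_B] = S·[w00; w01] and [mR_A; mR_B] = S·[w10; w11]:
  w00 = 1, w01 = -1, w10 = 0, w11 = 1/2

1 -1 0 1/2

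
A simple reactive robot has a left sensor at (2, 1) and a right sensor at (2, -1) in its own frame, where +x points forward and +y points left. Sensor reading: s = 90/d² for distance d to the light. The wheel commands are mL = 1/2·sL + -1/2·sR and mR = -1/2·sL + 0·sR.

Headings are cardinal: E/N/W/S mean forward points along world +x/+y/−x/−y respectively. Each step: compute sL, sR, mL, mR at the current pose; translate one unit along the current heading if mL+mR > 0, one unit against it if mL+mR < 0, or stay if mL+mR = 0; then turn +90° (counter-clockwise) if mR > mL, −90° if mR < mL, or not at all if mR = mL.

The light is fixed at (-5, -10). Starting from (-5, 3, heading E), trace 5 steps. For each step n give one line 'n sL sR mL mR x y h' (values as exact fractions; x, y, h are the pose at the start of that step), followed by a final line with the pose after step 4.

n=0: pose=(-5,3,E); sL=9/20, sR=45/74; mL=-117/1480, mR=-9/40; mL+mR=-45/148 → advance -1; mR−mL=-27/185 → turn -1·90°
n=1: pose=(-6,3,S); sL=90/121, sR=18/25; mL=36/3025, mR=-45/121; mL+mR=-9/25 → advance -1; mR−mL=-1161/3025 → turn -1·90°
n=2: pose=(-6,4,W); sL=45/89, sR=5/13; mL=70/1157, mR=-45/178; mL+mR=-5/26 → advance -1; mR−mL=-725/2314 → turn -1·90°
n=3: pose=(-5,4,N); sL=90/257, sR=90/257; mL=0, mR=-45/257; mL+mR=-45/257 → advance -1; mR−mL=-45/257 → turn -1·90°
n=4: pose=(-5,3,E); sL=9/20, sR=45/74; mL=-117/1480, mR=-9/40; mL+mR=-45/148 → advance -1; mR−mL=-27/185 → turn -1·90°

0 9/20 45/74 -117/1480 -9/40 -5 3 E
1 90/121 18/25 36/3025 -45/121 -6 3 S
2 45/89 5/13 70/1157 -45/178 -6 4 W
3 90/257 90/257 0 -45/257 -5 4 N
4 9/20 45/74 -117/1480 -9/40 -5 3 E
final -6 3 S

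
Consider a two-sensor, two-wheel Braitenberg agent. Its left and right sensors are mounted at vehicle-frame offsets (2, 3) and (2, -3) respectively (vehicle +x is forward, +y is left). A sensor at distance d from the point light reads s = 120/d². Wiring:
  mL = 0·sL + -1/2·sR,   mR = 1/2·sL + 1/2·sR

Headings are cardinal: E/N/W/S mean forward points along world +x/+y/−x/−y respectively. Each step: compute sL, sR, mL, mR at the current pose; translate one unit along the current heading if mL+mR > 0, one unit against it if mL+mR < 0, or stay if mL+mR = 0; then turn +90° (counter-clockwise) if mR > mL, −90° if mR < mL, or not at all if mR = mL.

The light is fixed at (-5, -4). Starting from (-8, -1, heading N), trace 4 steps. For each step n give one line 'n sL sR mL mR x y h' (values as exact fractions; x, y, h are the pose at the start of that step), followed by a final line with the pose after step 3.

0 120/61 24/5 -12/5 1032/305 -8 -1 N
1 60/13 60/37 -30/37 1500/481 -8 0 W
2 24 120/53 -60/53 696/53 -9 0 S
3 3 30 -15 33/2 -9 -1 E
final -8 -1 N

n=0: pose=(-8,-1,N); sL=120/61, sR=24/5; mL=-12/5, mR=1032/305; mL+mR=60/61 → advance +1; mR−mL=1764/305 → turn +1·90°
n=1: pose=(-8,0,W); sL=60/13, sR=60/37; mL=-30/37, mR=1500/481; mL+mR=30/13 → advance +1; mR−mL=1890/481 → turn +1·90°
n=2: pose=(-9,0,S); sL=24, sR=120/53; mL=-60/53, mR=696/53; mL+mR=12 → advance +1; mR−mL=756/53 → turn +1·90°
n=3: pose=(-9,-1,E); sL=3, sR=30; mL=-15, mR=33/2; mL+mR=3/2 → advance +1; mR−mL=63/2 → turn +1·90°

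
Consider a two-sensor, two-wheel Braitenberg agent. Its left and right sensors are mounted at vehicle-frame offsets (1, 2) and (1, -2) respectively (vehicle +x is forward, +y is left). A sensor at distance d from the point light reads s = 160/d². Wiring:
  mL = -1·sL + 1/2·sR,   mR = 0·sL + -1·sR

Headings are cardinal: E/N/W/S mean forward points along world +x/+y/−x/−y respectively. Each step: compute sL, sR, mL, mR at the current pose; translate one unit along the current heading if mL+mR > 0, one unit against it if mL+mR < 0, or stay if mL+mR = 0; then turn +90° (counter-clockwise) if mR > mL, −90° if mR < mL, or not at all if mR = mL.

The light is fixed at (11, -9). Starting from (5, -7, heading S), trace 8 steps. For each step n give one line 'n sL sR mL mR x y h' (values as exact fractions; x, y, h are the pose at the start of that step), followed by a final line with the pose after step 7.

n=0: pose=(5,-7,S); sL=160/17, sR=32/13; mL=-1808/221, mR=-32/13; mL+mR=-2352/221 → advance -1; mR−mL=1264/221 → turn +1·90°
n=1: pose=(5,-6,E); sL=16/5, sR=80/13; mL=-8/65, mR=-80/13; mL+mR=-408/65 → advance -1; mR−mL=-392/65 → turn -1·90°
n=2: pose=(4,-6,S); sL=160/29, sR=32/17; mL=-2256/493, mR=-32/17; mL+mR=-3184/493 → advance -1; mR−mL=1328/493 → turn +1·90°
n=3: pose=(4,-5,E); sL=20/9, sR=4; mL=-2/9, mR=-4; mL+mR=-38/9 → advance -1; mR−mL=-34/9 → turn -1·90°
n=4: pose=(3,-5,S); sL=32/9, sR=160/109; mL=-2768/981, mR=-160/109; mL+mR=-4208/981 → advance -1; mR−mL=1328/981 → turn +1·90°
n=5: pose=(3,-4,E); sL=80/49, sR=80/29; mL=-360/1421, mR=-80/29; mL+mR=-4280/1421 → advance -1; mR−mL=-3560/1421 → turn -1·90°
n=6: pose=(2,-4,S); sL=32/13, sR=160/137; mL=-3344/1781, mR=-160/137; mL+mR=-5424/1781 → advance -1; mR−mL=1264/1781 → turn +1·90°
n=7: pose=(2,-3,E); sL=5/4, sR=2; mL=-1/4, mR=-2; mL+mR=-9/4 → advance -1; mR−mL=-7/4 → turn -1·90°

0 160/17 32/13 -1808/221 -32/13 5 -7 S
1 16/5 80/13 -8/65 -80/13 5 -6 E
2 160/29 32/17 -2256/493 -32/17 4 -6 S
3 20/9 4 -2/9 -4 4 -5 E
4 32/9 160/109 -2768/981 -160/109 3 -5 S
5 80/49 80/29 -360/1421 -80/29 3 -4 E
6 32/13 160/137 -3344/1781 -160/137 2 -4 S
7 5/4 2 -1/4 -2 2 -3 E
final 1 -3 S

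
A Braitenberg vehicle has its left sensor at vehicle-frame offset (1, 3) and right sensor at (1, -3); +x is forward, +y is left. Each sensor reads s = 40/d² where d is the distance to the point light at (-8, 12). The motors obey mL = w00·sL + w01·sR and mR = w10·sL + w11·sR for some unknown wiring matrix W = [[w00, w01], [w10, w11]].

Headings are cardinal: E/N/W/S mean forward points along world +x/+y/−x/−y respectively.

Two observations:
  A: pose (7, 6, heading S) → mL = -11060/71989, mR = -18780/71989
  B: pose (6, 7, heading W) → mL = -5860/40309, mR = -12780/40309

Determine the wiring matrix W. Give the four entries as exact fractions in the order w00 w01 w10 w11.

obs A: pose=(7,6,S) → sL=40/373, sR=40/193, mL=-11060/71989, mR=-18780/71989
obs B: pose=(6,7,W) → sL=40/233, sR=40/173, mL=-5860/40309, mR=-12780/40309
sensor matrix S = [[40/373, 40/193], [40/233, 40/173]]; det S = -31296000/2901804601
solve [mL_A; mL_B] = S·[w00; w01] and [mR_A; mR_B] = S·[w10; w11]:
  w00 = 1/2, w01 = -1, w10 = -1/2, w11 = -1

1/2 -1 -1/2 -1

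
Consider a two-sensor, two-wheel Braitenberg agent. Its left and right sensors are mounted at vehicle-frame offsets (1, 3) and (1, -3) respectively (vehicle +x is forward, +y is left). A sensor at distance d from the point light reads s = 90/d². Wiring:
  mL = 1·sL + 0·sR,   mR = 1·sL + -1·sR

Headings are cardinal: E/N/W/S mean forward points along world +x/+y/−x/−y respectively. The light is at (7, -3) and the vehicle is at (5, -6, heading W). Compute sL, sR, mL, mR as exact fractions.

left sensor world pos  = (4, -9); dL² = 45
right sensor world pos = (4, -3); dR² = 9
sL = 90/45 = 2
sR = 90/9 = 10
mL = 1·sL + 0·sR = 2
mR = 1·sL + -1·sR = -8

2 10 2 -8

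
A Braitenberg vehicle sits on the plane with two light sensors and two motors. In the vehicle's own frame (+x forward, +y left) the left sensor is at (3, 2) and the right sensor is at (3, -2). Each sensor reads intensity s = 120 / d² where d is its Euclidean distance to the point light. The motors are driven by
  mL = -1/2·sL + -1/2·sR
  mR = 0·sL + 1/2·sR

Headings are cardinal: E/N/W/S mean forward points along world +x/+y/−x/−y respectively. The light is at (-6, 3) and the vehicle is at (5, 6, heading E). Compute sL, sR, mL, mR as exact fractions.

left sensor world pos  = (8, 8); dL² = 221
right sensor world pos = (8, 4); dR² = 197
sL = 120/221 = 120/221
sR = 120/197 = 120/197
mL = -1/2·sL + -1/2·sR = -25080/43537
mR = 0·sL + 1/2·sR = 60/197

120/221 120/197 -25080/43537 60/197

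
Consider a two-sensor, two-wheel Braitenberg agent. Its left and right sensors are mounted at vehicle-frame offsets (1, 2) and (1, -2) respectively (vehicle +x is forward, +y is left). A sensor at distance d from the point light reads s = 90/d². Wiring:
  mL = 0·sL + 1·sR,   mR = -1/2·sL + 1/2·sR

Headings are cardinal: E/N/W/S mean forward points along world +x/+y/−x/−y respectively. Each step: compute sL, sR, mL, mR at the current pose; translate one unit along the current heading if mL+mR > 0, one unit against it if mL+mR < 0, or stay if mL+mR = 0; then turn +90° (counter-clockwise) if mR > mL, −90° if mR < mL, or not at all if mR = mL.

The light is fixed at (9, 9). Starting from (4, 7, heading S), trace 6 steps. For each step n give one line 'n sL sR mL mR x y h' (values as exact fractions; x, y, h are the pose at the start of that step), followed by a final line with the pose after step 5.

n=0: pose=(4,7,S); sL=5, sR=45/29; mL=45/29, mR=-50/29; mL+mR=-5/29 → advance -1; mR−mL=-95/29 → turn -1·90°
n=1: pose=(4,8,W); sL=2, sR=90/37; mL=90/37, mR=8/37; mL+mR=98/37 → advance +1; mR−mL=-82/37 → turn -1·90°
n=2: pose=(3,8,N); sL=45/32, sR=45/8; mL=45/8, mR=135/64; mL+mR=495/64 → advance +1; mR−mL=-225/64 → turn -1·90°
n=3: pose=(3,9,E); sL=90/29, sR=90/29; mL=90/29, mR=0; mL+mR=90/29 → advance +1; mR−mL=-90/29 → turn -1·90°
n=4: pose=(4,9,S); sL=9, sR=9/5; mL=9/5, mR=-18/5; mL+mR=-9/5 → advance -1; mR−mL=-27/5 → turn -1·90°
n=5: pose=(4,10,W); sL=90/37, sR=2; mL=2, mR=-8/37; mL+mR=66/37 → advance +1; mR−mL=-82/37 → turn -1·90°

0 5 45/29 45/29 -50/29 4 7 S
1 2 90/37 90/37 8/37 4 8 W
2 45/32 45/8 45/8 135/64 3 8 N
3 90/29 90/29 90/29 0 3 9 E
4 9 9/5 9/5 -18/5 4 9 S
5 90/37 2 2 -8/37 4 10 W
final 3 10 N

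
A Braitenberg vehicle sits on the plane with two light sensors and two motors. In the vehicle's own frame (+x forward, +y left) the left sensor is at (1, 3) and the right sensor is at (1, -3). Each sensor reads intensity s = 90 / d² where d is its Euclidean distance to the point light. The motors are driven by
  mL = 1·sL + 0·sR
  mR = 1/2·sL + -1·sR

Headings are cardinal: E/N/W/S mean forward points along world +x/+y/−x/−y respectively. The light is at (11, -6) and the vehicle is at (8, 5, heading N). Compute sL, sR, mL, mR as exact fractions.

left sensor world pos  = (5, 6); dL² = 180
right sensor world pos = (11, 6); dR² = 144
sL = 90/180 = 1/2
sR = 90/144 = 5/8
mL = 1·sL + 0·sR = 1/2
mR = 1/2·sL + -1·sR = -3/8

1/2 5/8 1/2 -3/8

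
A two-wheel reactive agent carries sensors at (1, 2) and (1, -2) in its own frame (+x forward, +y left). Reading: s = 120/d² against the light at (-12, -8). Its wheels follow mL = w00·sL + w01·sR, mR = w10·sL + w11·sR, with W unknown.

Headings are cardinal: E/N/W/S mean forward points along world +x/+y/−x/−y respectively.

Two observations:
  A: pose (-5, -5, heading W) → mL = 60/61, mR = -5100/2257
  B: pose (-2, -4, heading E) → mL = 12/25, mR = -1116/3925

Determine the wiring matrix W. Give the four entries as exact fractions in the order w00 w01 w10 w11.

obs A: pose=(-5,-5,W) → sL=120/37, sR=120/61, mL=60/61, mR=-5100/2257
obs B: pose=(-2,-4,E) → sL=120/157, sR=24/25, mL=12/25, mR=-1116/3925
sensor matrix S = [[120/37, 120/61], [120/157, 24/25]]; det S = 2852352/1771745
solve [mL_A; mL_B] = S·[w00; w01] and [mR_A; mR_B] = S·[w10; w11]:
  w00 = 0, w01 = 1/2, w10 = -1, w11 = 1/2

0 1/2 -1 1/2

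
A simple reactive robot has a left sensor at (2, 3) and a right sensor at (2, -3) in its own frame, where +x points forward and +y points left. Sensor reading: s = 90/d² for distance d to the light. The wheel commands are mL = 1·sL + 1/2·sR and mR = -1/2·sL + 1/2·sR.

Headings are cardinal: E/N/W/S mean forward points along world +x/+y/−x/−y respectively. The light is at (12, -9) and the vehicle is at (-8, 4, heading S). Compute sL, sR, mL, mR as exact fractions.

9/41 9/65 1539/5330 -108/2665

left sensor world pos  = (-5, 2); dL² = 410
right sensor world pos = (-11, 2); dR² = 650
sL = 90/410 = 9/41
sR = 90/650 = 9/65
mL = 1·sL + 1/2·sR = 1539/5330
mR = -1/2·sL + 1/2·sR = -108/2665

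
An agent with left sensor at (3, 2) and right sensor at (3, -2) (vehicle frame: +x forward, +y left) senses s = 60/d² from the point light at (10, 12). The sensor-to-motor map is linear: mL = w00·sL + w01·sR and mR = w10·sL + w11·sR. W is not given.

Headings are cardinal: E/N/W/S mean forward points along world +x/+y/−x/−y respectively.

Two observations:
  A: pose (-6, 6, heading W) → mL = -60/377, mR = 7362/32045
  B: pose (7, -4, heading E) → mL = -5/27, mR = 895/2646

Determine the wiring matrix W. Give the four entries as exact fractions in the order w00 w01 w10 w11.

0 -1 1/2 1

obs A: pose=(-6,6,W) → sL=12/85, sR=60/377, mL=-60/377, mR=7362/32045
obs B: pose=(7,-4,E) → sL=15/49, sR=5/27, mL=-5/27, mR=895/2646
sensor matrix S = [[12/85, 60/377], [15/49, 5/27]]; det S = -63808/2826369
solve [mL_A; mL_B] = S·[w00; w01] and [mR_A; mR_B] = S·[w10; w11]:
  w00 = 0, w01 = -1, w10 = 1/2, w11 = 1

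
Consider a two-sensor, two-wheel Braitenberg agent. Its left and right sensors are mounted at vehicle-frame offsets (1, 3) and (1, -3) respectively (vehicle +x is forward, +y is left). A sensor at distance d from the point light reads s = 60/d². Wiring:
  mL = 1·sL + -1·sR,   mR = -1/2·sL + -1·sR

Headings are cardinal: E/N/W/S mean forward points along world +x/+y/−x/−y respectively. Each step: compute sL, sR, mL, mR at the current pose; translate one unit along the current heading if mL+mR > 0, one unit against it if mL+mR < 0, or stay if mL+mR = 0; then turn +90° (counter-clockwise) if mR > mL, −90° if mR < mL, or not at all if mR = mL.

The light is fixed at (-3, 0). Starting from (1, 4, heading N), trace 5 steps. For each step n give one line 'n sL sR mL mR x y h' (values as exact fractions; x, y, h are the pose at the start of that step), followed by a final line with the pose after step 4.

0 30/13 30/37 720/481 -945/481 1 4 N
1 60/61 12/5 -432/305 -882/305 1 3 E
2 3/2 15 -27/2 -63/4 0 3 S
3 12 60/53 576/53 -378/53 0 4 W
4 30/13 6/5 72/65 -153/65 -1 4 N
final -1 3 E

n=0: pose=(1,4,N); sL=30/13, sR=30/37; mL=720/481, mR=-945/481; mL+mR=-225/481 → advance -1; mR−mL=-45/13 → turn -1·90°
n=1: pose=(1,3,E); sL=60/61, sR=12/5; mL=-432/305, mR=-882/305; mL+mR=-1314/305 → advance -1; mR−mL=-90/61 → turn -1·90°
n=2: pose=(0,3,S); sL=3/2, sR=15; mL=-27/2, mR=-63/4; mL+mR=-117/4 → advance -1; mR−mL=-9/4 → turn -1·90°
n=3: pose=(0,4,W); sL=12, sR=60/53; mL=576/53, mR=-378/53; mL+mR=198/53 → advance +1; mR−mL=-18 → turn -1·90°
n=4: pose=(-1,4,N); sL=30/13, sR=6/5; mL=72/65, mR=-153/65; mL+mR=-81/65 → advance -1; mR−mL=-45/13 → turn -1·90°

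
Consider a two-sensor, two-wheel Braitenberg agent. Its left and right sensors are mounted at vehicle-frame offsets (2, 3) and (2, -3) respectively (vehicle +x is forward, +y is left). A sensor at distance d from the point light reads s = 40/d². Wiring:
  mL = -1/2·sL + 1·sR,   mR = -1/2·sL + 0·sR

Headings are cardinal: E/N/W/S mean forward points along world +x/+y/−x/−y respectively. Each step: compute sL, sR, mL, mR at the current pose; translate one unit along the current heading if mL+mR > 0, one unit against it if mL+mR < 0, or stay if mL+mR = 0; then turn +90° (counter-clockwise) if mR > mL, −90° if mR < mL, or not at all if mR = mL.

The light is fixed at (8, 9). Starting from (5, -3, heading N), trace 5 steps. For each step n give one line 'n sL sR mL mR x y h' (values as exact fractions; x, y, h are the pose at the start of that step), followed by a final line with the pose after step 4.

n=0: pose=(5,-3,N); sL=5/17, sR=2/5; mL=43/170, mR=-5/34; mL+mR=9/85 → advance +1; mR−mL=-2/5 → turn -1·90°
n=1: pose=(5,-2,E); sL=8/13, sR=40/197; mL=-268/2561, mR=-4/13; mL+mR=-1056/2561 → advance -1; mR−mL=-40/197 → turn -1·90°
n=2: pose=(4,-2,S); sL=4/17, sR=20/109; mL=122/1853, mR=-2/17; mL+mR=-96/1853 → advance -1; mR−mL=-20/109 → turn -1·90°
n=3: pose=(4,-1,W); sL=8/41, sR=8/17; mL=260/697, mR=-4/41; mL+mR=192/697 → advance +1; mR−mL=-8/17 → turn -1·90°
n=4: pose=(3,-1,N); sL=5/16, sR=10/17; mL=235/544, mR=-5/32; mL+mR=75/272 → advance +1; mR−mL=-10/17 → turn -1·90°

0 5/17 2/5 43/170 -5/34 5 -3 N
1 8/13 40/197 -268/2561 -4/13 5 -2 E
2 4/17 20/109 122/1853 -2/17 4 -2 S
3 8/41 8/17 260/697 -4/41 4 -1 W
4 5/16 10/17 235/544 -5/32 3 -1 N
final 3 0 E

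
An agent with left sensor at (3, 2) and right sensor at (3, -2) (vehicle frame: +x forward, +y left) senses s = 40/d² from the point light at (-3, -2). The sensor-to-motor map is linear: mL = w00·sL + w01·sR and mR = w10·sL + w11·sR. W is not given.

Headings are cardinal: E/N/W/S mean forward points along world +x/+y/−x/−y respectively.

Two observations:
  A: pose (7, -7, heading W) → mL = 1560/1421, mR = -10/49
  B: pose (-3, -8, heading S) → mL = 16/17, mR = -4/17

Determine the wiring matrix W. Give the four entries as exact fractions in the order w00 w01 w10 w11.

1 1 -1/2 0

obs A: pose=(7,-7,W) → sL=20/49, sR=20/29, mL=1560/1421, mR=-10/49
obs B: pose=(-3,-8,S) → sL=8/17, sR=8/17, mL=16/17, mR=-4/17
sensor matrix S = [[20/49, 20/29], [8/17, 8/17]]; det S = -3200/24157
solve [mL_A; mL_B] = S·[w00; w01] and [mR_A; mR_B] = S·[w10; w11]:
  w00 = 1, w01 = 1, w10 = -1/2, w11 = 0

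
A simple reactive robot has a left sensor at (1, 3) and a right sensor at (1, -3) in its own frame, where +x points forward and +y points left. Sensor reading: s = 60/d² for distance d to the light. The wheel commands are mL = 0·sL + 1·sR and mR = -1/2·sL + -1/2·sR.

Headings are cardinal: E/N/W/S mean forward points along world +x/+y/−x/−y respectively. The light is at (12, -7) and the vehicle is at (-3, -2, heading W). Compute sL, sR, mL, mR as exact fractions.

3/13 3/16 3/16 -87/416

left sensor world pos  = (-4, -5); dL² = 260
right sensor world pos = (-4, 1); dR² = 320
sL = 60/260 = 3/13
sR = 60/320 = 3/16
mL = 0·sL + 1·sR = 3/16
mR = -1/2·sL + -1/2·sR = -87/416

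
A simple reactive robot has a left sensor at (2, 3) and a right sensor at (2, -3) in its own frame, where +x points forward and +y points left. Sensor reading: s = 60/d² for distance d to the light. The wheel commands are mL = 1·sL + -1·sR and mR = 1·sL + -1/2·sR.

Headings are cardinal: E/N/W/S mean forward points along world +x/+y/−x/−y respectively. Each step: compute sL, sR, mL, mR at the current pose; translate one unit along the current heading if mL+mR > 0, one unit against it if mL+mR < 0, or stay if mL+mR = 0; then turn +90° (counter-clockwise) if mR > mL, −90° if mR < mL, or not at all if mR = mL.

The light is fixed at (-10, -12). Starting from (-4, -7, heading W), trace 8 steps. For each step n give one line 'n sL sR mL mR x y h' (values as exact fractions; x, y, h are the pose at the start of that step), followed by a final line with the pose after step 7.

0 3 3/4 9/4 21/8 -4 -7 W
1 60/73 60/13 -3600/949 -1410/949 -5 -7 S
2 6/13 30/29 -216/377 -21/377 -5 -6 E
3 12/13 60/113 576/1469 966/1469 -6 -6 N
4 3 15/26 63/26 141/52 -6 -5 W
5 60/61 12/5 -432/305 -66/305 -7 -5 S
6 30/73 6/5 -288/365 -69/365 -7 -4 E
7 60/101 12/25 288/2525 894/2525 -8 -4 N
final -8 -3 W

n=0: pose=(-4,-7,W); sL=3, sR=3/4; mL=9/4, mR=21/8; mL+mR=39/8 → advance +1; mR−mL=3/8 → turn +1·90°
n=1: pose=(-5,-7,S); sL=60/73, sR=60/13; mL=-3600/949, mR=-1410/949; mL+mR=-5010/949 → advance -1; mR−mL=30/13 → turn +1·90°
n=2: pose=(-5,-6,E); sL=6/13, sR=30/29; mL=-216/377, mR=-21/377; mL+mR=-237/377 → advance -1; mR−mL=15/29 → turn +1·90°
n=3: pose=(-6,-6,N); sL=12/13, sR=60/113; mL=576/1469, mR=966/1469; mL+mR=1542/1469 → advance +1; mR−mL=30/113 → turn +1·90°
n=4: pose=(-6,-5,W); sL=3, sR=15/26; mL=63/26, mR=141/52; mL+mR=267/52 → advance +1; mR−mL=15/52 → turn +1·90°
n=5: pose=(-7,-5,S); sL=60/61, sR=12/5; mL=-432/305, mR=-66/305; mL+mR=-498/305 → advance -1; mR−mL=6/5 → turn +1·90°
n=6: pose=(-7,-4,E); sL=30/73, sR=6/5; mL=-288/365, mR=-69/365; mL+mR=-357/365 → advance -1; mR−mL=3/5 → turn +1·90°
n=7: pose=(-8,-4,N); sL=60/101, sR=12/25; mL=288/2525, mR=894/2525; mL+mR=1182/2525 → advance +1; mR−mL=6/25 → turn +1·90°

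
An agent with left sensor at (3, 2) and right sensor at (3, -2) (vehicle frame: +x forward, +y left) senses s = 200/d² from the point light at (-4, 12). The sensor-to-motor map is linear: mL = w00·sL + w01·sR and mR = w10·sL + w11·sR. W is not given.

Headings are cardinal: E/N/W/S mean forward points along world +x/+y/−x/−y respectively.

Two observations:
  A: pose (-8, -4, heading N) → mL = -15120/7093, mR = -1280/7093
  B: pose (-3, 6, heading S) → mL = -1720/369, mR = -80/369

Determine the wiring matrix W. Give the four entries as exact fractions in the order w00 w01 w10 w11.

obs A: pose=(-8,-4,N) → sL=40/41, sR=200/173, mL=-15120/7093, mR=-1280/7093
obs B: pose=(-3,6,S) → sL=20/9, sR=100/41, mL=-1720/369, mR=-80/369
sensor matrix S = [[40/41, 200/173], [20/9, 100/41]]; det S = -496000/2617317
solve [mL_A; mL_B] = S·[w00; w01] and [mR_A; mR_B] = S·[w10; w11]:
  w00 = -1, w01 = -1, w10 = 1, w11 = -1

-1 -1 1 -1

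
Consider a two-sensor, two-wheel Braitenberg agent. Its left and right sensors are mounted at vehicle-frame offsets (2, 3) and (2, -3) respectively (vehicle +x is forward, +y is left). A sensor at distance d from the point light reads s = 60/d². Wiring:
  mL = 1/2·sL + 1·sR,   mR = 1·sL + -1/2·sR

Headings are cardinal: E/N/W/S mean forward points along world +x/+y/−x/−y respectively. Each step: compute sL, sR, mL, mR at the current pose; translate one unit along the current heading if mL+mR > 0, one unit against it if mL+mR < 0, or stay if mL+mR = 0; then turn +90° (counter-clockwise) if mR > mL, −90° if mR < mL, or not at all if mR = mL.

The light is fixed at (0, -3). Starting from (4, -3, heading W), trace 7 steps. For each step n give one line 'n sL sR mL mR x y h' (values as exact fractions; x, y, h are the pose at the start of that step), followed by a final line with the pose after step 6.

0 60/13 60/13 90/13 30/13 4 -3 W
1 15 3/2 9 57/4 3 -3 N
2 12 60/17 162/17 174/17 3 -2 W
3 30/13 30 405/13 -165/13 2 -2 S
4 20/3 20/3 10 10/3 2 -3 W
5 15/2 3 27/4 6 1 -3 N
6 12/5 60/13 378/65 6/65 1 -2 E
final 2 -2 S

n=0: pose=(4,-3,W); sL=60/13, sR=60/13; mL=90/13, mR=30/13; mL+mR=120/13 → advance +1; mR−mL=-60/13 → turn -1·90°
n=1: pose=(3,-3,N); sL=15, sR=3/2; mL=9, mR=57/4; mL+mR=93/4 → advance +1; mR−mL=21/4 → turn +1·90°
n=2: pose=(3,-2,W); sL=12, sR=60/17; mL=162/17, mR=174/17; mL+mR=336/17 → advance +1; mR−mL=12/17 → turn +1·90°
n=3: pose=(2,-2,S); sL=30/13, sR=30; mL=405/13, mR=-165/13; mL+mR=240/13 → advance +1; mR−mL=-570/13 → turn -1·90°
n=4: pose=(2,-3,W); sL=20/3, sR=20/3; mL=10, mR=10/3; mL+mR=40/3 → advance +1; mR−mL=-20/3 → turn -1·90°
n=5: pose=(1,-3,N); sL=15/2, sR=3; mL=27/4, mR=6; mL+mR=51/4 → advance +1; mR−mL=-3/4 → turn -1·90°
n=6: pose=(1,-2,E); sL=12/5, sR=60/13; mL=378/65, mR=6/65; mL+mR=384/65 → advance +1; mR−mL=-372/65 → turn -1·90°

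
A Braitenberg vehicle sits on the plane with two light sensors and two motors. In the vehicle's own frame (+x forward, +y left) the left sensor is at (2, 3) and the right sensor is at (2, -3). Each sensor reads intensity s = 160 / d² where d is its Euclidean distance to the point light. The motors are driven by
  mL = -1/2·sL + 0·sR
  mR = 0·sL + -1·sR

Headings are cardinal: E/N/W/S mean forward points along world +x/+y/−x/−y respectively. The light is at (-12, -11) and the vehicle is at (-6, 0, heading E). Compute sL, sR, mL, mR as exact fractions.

left sensor world pos  = (-4, 3); dL² = 260
right sensor world pos = (-4, -3); dR² = 128
sL = 160/260 = 8/13
sR = 160/128 = 5/4
mL = -1/2·sL + 0·sR = -4/13
mR = 0·sL + -1·sR = -5/4

8/13 5/4 -4/13 -5/4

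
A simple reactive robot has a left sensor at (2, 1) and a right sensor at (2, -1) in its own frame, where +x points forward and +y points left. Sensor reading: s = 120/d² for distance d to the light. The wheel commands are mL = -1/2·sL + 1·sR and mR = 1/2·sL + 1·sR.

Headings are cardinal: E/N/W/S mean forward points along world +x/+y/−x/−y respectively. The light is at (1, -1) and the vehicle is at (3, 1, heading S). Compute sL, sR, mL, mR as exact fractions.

left sensor world pos  = (4, -1); dL² = 9
right sensor world pos = (2, -1); dR² = 1
sL = 120/9 = 40/3
sR = 120/1 = 120
mL = -1/2·sL + 1·sR = 340/3
mR = 1/2·sL + 1·sR = 380/3

40/3 120 340/3 380/3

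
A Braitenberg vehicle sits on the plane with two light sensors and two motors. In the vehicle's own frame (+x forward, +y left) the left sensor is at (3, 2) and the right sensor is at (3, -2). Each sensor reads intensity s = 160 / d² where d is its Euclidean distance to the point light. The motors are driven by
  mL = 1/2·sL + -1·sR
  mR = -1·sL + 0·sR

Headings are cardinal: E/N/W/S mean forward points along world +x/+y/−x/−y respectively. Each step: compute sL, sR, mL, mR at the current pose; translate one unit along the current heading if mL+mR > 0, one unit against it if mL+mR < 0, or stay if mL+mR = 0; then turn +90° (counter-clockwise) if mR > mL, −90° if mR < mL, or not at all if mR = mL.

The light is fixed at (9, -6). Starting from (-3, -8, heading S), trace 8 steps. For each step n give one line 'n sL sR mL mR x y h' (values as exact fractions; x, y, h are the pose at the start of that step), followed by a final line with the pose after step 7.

0 32/25 160/221 -464/5525 -32/25 -3 -8 S
1 80/117 80/113 -4840/13221 -80/117 -3 -7 W
2 160/173 32/17 -4176/2941 -160/173 -2 -7 N
3 40/53 40/49 -1140/2597 -40/53 -2 -8 W
4 32/29 32/13 -720/377 -32/29 -1 -8 N
5 80/97 16/17 -872/1649 -80/97 -1 -9 W
6 160/121 160/49 -15440/5929 -160/121 0 -9 N
7 8/9 40/37 -212/333 -8/9 0 -10 W
final 1 -10 N

n=0: pose=(-3,-8,S); sL=32/25, sR=160/221; mL=-464/5525, mR=-32/25; mL+mR=-7536/5525 → advance -1; mR−mL=-6608/5525 → turn -1·90°
n=1: pose=(-3,-7,W); sL=80/117, sR=80/113; mL=-4840/13221, mR=-80/117; mL+mR=-13880/13221 → advance -1; mR−mL=-1400/4407 → turn -1·90°
n=2: pose=(-2,-7,N); sL=160/173, sR=32/17; mL=-4176/2941, mR=-160/173; mL+mR=-6896/2941 → advance -1; mR−mL=1456/2941 → turn +1·90°
n=3: pose=(-2,-8,W); sL=40/53, sR=40/49; mL=-1140/2597, mR=-40/53; mL+mR=-3100/2597 → advance -1; mR−mL=-820/2597 → turn -1·90°
n=4: pose=(-1,-8,N); sL=32/29, sR=32/13; mL=-720/377, mR=-32/29; mL+mR=-1136/377 → advance -1; mR−mL=304/377 → turn +1·90°
n=5: pose=(-1,-9,W); sL=80/97, sR=16/17; mL=-872/1649, mR=-80/97; mL+mR=-2232/1649 → advance -1; mR−mL=-488/1649 → turn -1·90°
n=6: pose=(0,-9,N); sL=160/121, sR=160/49; mL=-15440/5929, mR=-160/121; mL+mR=-23280/5929 → advance -1; mR−mL=7600/5929 → turn +1·90°
n=7: pose=(0,-10,W); sL=8/9, sR=40/37; mL=-212/333, mR=-8/9; mL+mR=-508/333 → advance -1; mR−mL=-28/111 → turn -1·90°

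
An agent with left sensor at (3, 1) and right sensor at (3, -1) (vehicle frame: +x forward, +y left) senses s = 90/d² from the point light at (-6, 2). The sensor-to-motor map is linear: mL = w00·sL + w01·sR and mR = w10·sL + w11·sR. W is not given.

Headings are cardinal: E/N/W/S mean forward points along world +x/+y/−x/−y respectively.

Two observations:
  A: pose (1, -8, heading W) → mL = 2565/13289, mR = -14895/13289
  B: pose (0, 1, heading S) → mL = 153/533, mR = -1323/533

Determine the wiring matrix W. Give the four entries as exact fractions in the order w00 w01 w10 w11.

obs A: pose=(1,-8,W) → sL=90/137, sR=90/97, mL=2565/13289, mR=-14895/13289
obs B: pose=(0,1,S) → sL=18/13, sR=90/41, mL=153/533, mR=-1323/533
sensor matrix S = [[90/137, 90/97], [18/13, 90/41]]; det S = 1114560/7083037
solve [mL_A; mL_B] = S·[w00; w01] and [mR_A; mR_B] = S·[w10; w11]:
  w00 = 1, w01 = -1/2, w10 = -1, w11 = -1/2

1 -1/2 -1 -1/2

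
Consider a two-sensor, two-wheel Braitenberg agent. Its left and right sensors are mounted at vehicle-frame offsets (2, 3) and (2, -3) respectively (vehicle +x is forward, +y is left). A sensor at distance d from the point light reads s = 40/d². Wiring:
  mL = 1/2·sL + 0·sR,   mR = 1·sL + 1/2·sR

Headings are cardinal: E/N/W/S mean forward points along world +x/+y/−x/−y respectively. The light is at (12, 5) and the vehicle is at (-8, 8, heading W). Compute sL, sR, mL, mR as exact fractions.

left sensor world pos  = (-10, 5); dL² = 484
right sensor world pos = (-10, 11); dR² = 520
sL = 40/484 = 10/121
sR = 40/520 = 1/13
mL = 1/2·sL + 0·sR = 5/121
mR = 1·sL + 1/2·sR = 381/3146

10/121 1/13 5/121 381/3146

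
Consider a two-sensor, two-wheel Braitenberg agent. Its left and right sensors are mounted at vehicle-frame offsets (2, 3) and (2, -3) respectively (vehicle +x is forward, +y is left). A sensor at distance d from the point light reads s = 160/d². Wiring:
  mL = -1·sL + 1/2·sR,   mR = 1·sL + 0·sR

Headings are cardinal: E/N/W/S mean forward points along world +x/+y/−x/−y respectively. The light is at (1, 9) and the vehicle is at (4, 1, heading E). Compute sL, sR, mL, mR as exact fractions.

16/5 80/73 -968/365 16/5

left sensor world pos  = (6, 4); dL² = 50
right sensor world pos = (6, -2); dR² = 146
sL = 160/50 = 16/5
sR = 160/146 = 80/73
mL = -1·sL + 1/2·sR = -968/365
mR = 1·sL + 0·sR = 16/5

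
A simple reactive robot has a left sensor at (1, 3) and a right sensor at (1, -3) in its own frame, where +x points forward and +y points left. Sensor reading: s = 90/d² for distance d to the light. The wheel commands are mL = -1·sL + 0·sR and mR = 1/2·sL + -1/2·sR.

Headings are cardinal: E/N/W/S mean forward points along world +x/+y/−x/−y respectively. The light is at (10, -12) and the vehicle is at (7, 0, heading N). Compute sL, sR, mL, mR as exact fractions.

18/41 90/169 -18/41 -324/6929

left sensor world pos  = (4, 1); dL² = 205
right sensor world pos = (10, 1); dR² = 169
sL = 90/205 = 18/41
sR = 90/169 = 90/169
mL = -1·sL + 0·sR = -18/41
mR = 1/2·sL + -1/2·sR = -324/6929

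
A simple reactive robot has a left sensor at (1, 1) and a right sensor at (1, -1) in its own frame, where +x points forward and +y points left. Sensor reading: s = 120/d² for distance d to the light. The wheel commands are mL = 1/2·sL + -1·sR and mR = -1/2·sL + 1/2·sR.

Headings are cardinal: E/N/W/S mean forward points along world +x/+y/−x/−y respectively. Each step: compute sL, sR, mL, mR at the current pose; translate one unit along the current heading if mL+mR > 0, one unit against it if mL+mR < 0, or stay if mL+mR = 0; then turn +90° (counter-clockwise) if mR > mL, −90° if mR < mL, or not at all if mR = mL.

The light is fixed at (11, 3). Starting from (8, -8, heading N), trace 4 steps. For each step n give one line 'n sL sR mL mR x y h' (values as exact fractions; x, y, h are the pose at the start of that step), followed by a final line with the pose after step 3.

n=0: pose=(8,-8,N); sL=30/29, sR=15/13; mL=-240/377, mR=45/754; mL+mR=-15/26 → advance -1; mR−mL=525/754 → turn +1·90°
n=1: pose=(8,-9,W); sL=24/37, sR=120/137; mL=-2796/5069, mR=576/5069; mL+mR=-60/137 → advance -1; mR−mL=3372/5069 → turn +1·90°
n=2: pose=(9,-9,S); sL=12/17, sR=60/89; mL=-486/1513, mR=-24/1513; mL+mR=-30/89 → advance -1; mR−mL=462/1513 → turn +1·90°
n=3: pose=(9,-8,E); sL=120/101, sR=24/29; mL=-684/2929, mR=-528/2929; mL+mR=-12/29 → advance -1; mR−mL=156/2929 → turn +1·90°

0 30/29 15/13 -240/377 45/754 8 -8 N
1 24/37 120/137 -2796/5069 576/5069 8 -9 W
2 12/17 60/89 -486/1513 -24/1513 9 -9 S
3 120/101 24/29 -684/2929 -528/2929 9 -8 E
final 8 -8 N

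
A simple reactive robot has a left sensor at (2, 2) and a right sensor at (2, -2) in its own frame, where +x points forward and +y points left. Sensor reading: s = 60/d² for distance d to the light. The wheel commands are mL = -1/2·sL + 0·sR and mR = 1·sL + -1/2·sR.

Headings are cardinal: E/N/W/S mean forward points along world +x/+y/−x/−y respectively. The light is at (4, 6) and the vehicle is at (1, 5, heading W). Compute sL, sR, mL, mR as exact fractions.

30/17 30/13 -15/17 135/221

left sensor world pos  = (-1, 3); dL² = 34
right sensor world pos = (-1, 7); dR² = 26
sL = 60/34 = 30/17
sR = 60/26 = 30/13
mL = -1/2·sL + 0·sR = -15/17
mR = 1·sL + -1/2·sR = 135/221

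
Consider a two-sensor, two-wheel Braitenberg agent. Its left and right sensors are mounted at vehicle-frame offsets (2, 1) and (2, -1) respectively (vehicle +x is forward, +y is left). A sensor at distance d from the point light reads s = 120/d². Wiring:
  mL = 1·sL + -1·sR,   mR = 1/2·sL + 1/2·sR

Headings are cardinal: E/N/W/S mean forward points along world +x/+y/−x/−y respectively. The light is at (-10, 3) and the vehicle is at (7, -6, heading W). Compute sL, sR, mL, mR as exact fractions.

left sensor world pos  = (5, -7); dL² = 325
right sensor world pos = (5, -5); dR² = 289
sL = 120/325 = 24/65
sR = 120/289 = 120/289
mL = 1·sL + -1·sR = -864/18785
mR = 1/2·sL + 1/2·sR = 7368/18785

24/65 120/289 -864/18785 7368/18785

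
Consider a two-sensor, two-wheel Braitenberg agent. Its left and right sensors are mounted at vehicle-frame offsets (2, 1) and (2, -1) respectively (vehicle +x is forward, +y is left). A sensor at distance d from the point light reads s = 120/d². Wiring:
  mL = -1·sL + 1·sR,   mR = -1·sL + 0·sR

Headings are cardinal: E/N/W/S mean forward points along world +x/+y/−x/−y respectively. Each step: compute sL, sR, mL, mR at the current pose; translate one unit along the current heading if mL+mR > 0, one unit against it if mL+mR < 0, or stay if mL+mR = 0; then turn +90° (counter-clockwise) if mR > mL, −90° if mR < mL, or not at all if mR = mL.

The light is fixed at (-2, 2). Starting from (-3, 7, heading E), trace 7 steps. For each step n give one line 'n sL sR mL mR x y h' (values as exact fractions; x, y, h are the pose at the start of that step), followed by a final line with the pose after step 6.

n=0: pose=(-3,7,E); sL=120/37, sR=120/17; mL=2400/629, mR=-120/37; mL+mR=360/629 → advance +1; mR−mL=-120/17 → turn -1·90°
n=1: pose=(-2,7,S); sL=12, sR=12; mL=0, mR=-12; mL+mR=-12 → advance -1; mR−mL=-12 → turn -1·90°
n=2: pose=(-2,8,W); sL=120/29, sR=120/53; mL=-2880/1537, mR=-120/29; mL+mR=-9240/1537 → advance -1; mR−mL=-120/53 → turn -1·90°
n=3: pose=(-1,8,N); sL=15/8, sR=30/17; mL=-15/136, mR=-15/8; mL+mR=-135/68 → advance -1; mR−mL=-30/17 → turn -1·90°
n=4: pose=(-1,7,E); sL=8/3, sR=24/5; mL=32/15, mR=-8/3; mL+mR=-8/15 → advance -1; mR−mL=-24/5 → turn -1·90°
n=5: pose=(-2,7,S); sL=12, sR=12; mL=0, mR=-12; mL+mR=-12 → advance -1; mR−mL=-12 → turn -1·90°
n=6: pose=(-2,8,W); sL=120/29, sR=120/53; mL=-2880/1537, mR=-120/29; mL+mR=-9240/1537 → advance -1; mR−mL=-120/53 → turn -1·90°

0 120/37 120/17 2400/629 -120/37 -3 7 E
1 12 12 0 -12 -2 7 S
2 120/29 120/53 -2880/1537 -120/29 -2 8 W
3 15/8 30/17 -15/136 -15/8 -1 8 N
4 8/3 24/5 32/15 -8/3 -1 7 E
5 12 12 0 -12 -2 7 S
6 120/29 120/53 -2880/1537 -120/29 -2 8 W
final -1 8 N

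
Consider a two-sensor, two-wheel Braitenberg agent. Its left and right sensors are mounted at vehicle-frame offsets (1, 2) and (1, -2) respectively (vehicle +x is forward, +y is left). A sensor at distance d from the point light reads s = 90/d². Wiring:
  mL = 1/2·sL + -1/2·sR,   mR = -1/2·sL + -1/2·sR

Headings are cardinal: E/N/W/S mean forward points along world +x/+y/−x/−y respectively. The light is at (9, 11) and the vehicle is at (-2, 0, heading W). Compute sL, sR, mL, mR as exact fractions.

90/313 2/5 -88/1565 -538/1565

left sensor world pos  = (-3, -2); dL² = 313
right sensor world pos = (-3, 2); dR² = 225
sL = 90/313 = 90/313
sR = 90/225 = 2/5
mL = 1/2·sL + -1/2·sR = -88/1565
mR = -1/2·sL + -1/2·sR = -538/1565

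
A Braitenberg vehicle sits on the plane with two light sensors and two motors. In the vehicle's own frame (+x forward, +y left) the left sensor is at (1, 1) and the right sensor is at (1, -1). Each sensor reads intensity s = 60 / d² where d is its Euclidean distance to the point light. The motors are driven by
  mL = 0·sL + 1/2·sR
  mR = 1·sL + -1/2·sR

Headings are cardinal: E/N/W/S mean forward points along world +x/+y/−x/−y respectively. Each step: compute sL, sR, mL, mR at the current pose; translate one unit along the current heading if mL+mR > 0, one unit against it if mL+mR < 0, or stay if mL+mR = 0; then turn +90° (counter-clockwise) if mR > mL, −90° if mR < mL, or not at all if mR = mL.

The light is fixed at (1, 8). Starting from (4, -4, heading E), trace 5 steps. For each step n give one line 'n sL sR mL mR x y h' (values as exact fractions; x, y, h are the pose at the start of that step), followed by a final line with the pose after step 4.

0 60/137 12/37 6/37 1398/5069 4 -4 E
1 6/13 30/73 15/73 243/949 5 -4 N
2 20/51 60/109 30/109 650/5559 5 -3 W
3 15/26 15/29 15/58 120/377 4 -3 N
4 12/25 12/17 6/17 54/425 4 -2 W
final 3 -2 N

n=0: pose=(4,-4,E); sL=60/137, sR=12/37; mL=6/37, mR=1398/5069; mL+mR=60/137 → advance +1; mR−mL=576/5069 → turn +1·90°
n=1: pose=(5,-4,N); sL=6/13, sR=30/73; mL=15/73, mR=243/949; mL+mR=6/13 → advance +1; mR−mL=48/949 → turn +1·90°
n=2: pose=(5,-3,W); sL=20/51, sR=60/109; mL=30/109, mR=650/5559; mL+mR=20/51 → advance +1; mR−mL=-880/5559 → turn -1·90°
n=3: pose=(4,-3,N); sL=15/26, sR=15/29; mL=15/58, mR=120/377; mL+mR=15/26 → advance +1; mR−mL=45/754 → turn +1·90°
n=4: pose=(4,-2,W); sL=12/25, sR=12/17; mL=6/17, mR=54/425; mL+mR=12/25 → advance +1; mR−mL=-96/425 → turn -1·90°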